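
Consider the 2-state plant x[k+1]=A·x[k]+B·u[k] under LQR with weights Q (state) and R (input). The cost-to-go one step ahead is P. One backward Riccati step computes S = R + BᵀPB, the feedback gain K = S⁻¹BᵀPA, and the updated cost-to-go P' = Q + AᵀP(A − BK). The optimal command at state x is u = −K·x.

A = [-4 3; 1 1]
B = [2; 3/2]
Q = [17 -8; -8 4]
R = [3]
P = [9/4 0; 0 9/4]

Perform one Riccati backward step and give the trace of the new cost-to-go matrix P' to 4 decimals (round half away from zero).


52.5247

BᵀP = [4.5000 3.3750]
S = R + BᵀPB = [3] + [14.0625] = [17.0625]
BᵀPA = [-14.6250 16.8750]
K = S⁻¹·BᵀPA = [-0.8571 0.9890]
A−BK = [-2.2857 1.0220; 2.2857 -0.4835]
AᵀP(A−BK) = [25.7143 -10.2857; -10.2857 5.8104]
P' = Q + AᵀP(A−BK) = [42.7143 -18.2857; -18.2857 9.8104]
tr(P') = 52.5247


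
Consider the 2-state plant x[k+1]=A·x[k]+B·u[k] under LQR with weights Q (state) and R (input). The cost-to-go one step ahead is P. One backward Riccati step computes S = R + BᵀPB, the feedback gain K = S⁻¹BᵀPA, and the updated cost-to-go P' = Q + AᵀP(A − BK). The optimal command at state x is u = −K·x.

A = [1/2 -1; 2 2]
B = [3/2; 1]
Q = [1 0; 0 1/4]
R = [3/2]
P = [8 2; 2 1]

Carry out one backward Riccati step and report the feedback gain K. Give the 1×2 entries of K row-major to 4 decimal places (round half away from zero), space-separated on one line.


0.5660 -0.2264

BᵀP = [14.0000 4.0000]
S = R + BᵀPB = [3/2] + [25.0000] = [26.5000]
BᵀPA = [15.0000 -6.0000]
K = S⁻¹·BᵀPA = [0.5660 -0.2264]
A−BK = [-0.3491 -0.6604; 1.4340 2.2264]
AᵀP(A−BK) = [1.5094 1.3962; 1.3962 2.6415]
P' = Q + AᵀP(A−BK) = [2.5094 1.3962; 1.3962 2.8915]
tr(P') = 5.4009


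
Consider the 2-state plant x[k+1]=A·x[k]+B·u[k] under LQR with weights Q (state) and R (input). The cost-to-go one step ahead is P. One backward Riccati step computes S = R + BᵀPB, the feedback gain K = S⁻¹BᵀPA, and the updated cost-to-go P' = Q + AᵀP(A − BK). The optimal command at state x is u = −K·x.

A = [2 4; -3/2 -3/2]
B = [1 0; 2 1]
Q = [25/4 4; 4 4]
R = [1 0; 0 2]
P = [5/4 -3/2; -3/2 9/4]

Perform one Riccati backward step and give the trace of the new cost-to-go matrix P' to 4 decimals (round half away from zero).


BᵀP = [-1.7500 3.0000; -1.5000 2.2500]
S = R + BᵀPB = [1 0; 0 2] + [4.2500 3.0000; 3.0000 2.2500] = [5.2500 3.0000; 3.0000 4.2500]
BᵀPA = [-8.0000 -11.5000; -6.3750 -9.3750]
K = S⁻¹·BᵀPA = [-1.1174 -1.5587; -0.7113 -1.1056]
A−BK = [3.1174 5.5587; 1.4460 2.7230]
AᵀP(A−BK) = [5.5892 9.0446; 9.0446 14.7723]
P' = Q + AᵀP(A−BK) = [11.8392 13.0446; 13.0446 18.7723]
tr(P') = 30.6115

30.6115


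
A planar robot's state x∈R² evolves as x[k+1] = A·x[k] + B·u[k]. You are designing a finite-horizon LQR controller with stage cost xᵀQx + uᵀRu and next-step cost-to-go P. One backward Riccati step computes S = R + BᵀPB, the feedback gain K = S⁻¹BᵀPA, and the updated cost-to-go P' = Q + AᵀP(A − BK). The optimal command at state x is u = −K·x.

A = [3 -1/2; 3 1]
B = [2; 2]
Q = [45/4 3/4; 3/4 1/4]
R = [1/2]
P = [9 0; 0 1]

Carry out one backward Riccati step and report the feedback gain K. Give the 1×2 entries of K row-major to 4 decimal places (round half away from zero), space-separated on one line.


1.4815 -0.1728

BᵀP = [18.0000 2.0000]
S = R + BᵀPB = [1/2] + [40.0000] = [40.5000]
BᵀPA = [60.0000 -7.0000]
K = S⁻¹·BᵀPA = [1.4815 -0.1728]
A−BK = [0.0370 -0.1543; 0.0370 1.3457]
AᵀP(A−BK) = [1.1111 -0.1296; -0.1296 2.0401]
P' = Q + AᵀP(A−BK) = [12.3611 0.6204; 0.6204 2.2901]
tr(P') = 14.6512


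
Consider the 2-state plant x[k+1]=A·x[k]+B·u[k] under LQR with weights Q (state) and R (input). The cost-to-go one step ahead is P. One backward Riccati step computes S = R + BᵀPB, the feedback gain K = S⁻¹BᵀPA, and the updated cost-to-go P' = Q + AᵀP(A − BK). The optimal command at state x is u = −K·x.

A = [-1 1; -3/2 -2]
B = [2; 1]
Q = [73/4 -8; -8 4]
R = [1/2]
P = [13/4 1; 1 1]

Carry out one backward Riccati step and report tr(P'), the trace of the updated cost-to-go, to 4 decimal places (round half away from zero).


BᵀP = [7.5000 3.0000]
S = R + BᵀPB = [1/2] + [18.0000] = [18.5000]
BᵀPA = [-12.0000 1.5000]
K = S⁻¹·BᵀPA = [-0.6486 0.0811]
A−BK = [0.2973 0.8378; -0.8514 -2.0811]
AᵀP(A−BK) = [0.7162 1.2230; 1.2230 3.1284]
P' = Q + AᵀP(A−BK) = [18.9662 -6.7770; -6.7770 7.1284]
tr(P') = 26.0946

26.0946


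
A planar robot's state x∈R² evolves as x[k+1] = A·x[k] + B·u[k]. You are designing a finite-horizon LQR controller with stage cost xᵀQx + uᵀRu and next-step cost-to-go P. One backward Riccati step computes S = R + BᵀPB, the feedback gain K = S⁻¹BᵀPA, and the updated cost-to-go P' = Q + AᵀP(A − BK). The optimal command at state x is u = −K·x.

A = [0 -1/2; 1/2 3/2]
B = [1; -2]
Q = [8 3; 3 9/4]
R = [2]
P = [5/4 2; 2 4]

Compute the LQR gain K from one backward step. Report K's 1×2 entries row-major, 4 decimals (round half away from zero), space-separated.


BᵀP = [-2.7500 -6.0000]
S = R + BᵀPB = [2] + [9.2500] = [11.2500]
BᵀPA = [-3.0000 -7.6250]
K = S⁻¹·BᵀPA = [-0.2667 -0.6778]
A−BK = [0.2667 0.1778; -0.0333 0.1444]
AᵀP(A−BK) = [0.2000 0.4667; 0.4667 1.1444]
P' = Q + AᵀP(A−BK) = [8.2000 3.4667; 3.4667 3.3944]
tr(P') = 11.5944

-0.2667 -0.6778


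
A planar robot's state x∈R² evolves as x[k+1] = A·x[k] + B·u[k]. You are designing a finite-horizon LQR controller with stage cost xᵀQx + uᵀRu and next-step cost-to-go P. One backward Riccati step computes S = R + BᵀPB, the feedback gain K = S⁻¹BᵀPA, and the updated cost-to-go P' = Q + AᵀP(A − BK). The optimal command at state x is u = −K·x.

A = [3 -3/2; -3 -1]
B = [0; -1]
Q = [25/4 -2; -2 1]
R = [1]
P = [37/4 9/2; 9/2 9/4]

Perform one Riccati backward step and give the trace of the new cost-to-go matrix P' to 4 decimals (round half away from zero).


BᵀP = [-4.5000 -2.2500]
S = R + BᵀPB = [1] + [2.2500] = [3.2500]
BᵀPA = [-6.7500 9.0000]
K = S⁻¹·BᵀPA = [-2.0769 2.7692]
A−BK = [3.0000 -1.5000; -5.0769 1.7692]
AᵀP(A−BK) = [8.4808 -9.4327; -9.4327 11.6394]
P' = Q + AᵀP(A−BK) = [14.7308 -11.4327; -11.4327 12.6394]
tr(P') = 27.3702

27.3702


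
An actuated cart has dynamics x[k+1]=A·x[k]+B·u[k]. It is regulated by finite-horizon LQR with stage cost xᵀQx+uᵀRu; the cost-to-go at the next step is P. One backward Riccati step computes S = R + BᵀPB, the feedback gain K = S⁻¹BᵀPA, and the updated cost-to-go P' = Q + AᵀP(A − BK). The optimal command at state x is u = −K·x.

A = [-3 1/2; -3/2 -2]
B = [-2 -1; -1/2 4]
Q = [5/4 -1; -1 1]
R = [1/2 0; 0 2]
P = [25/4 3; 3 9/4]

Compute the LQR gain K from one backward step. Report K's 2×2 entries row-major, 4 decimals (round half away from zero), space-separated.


BᵀP = [-14.0000 -7.1250; 5.7500 6.0000]
S = R + BᵀPB = [1/2 0; 0 2] + [31.5625 -14.5000; -14.5000 18.2500] = [32.0625 -14.5000; -14.5000 20.2500]
BᵀPA = [52.6875 7.2500; -26.2500 -9.1250]
K = S⁻¹·BᵀPA = [1.5633 0.0330; -0.1769 -0.4270]
A−BK = [-0.0504 0.1391; -0.0107 -0.2756]
AᵀP(A−BK) = [1.3039 0.1769; 0.1769 0.4270]
P' = Q + AᵀP(A−BK) = [2.5539 -0.8231; -0.8231 1.4270]
tr(P') = 3.9808

1.5633 0.0330 -0.1769 -0.4270


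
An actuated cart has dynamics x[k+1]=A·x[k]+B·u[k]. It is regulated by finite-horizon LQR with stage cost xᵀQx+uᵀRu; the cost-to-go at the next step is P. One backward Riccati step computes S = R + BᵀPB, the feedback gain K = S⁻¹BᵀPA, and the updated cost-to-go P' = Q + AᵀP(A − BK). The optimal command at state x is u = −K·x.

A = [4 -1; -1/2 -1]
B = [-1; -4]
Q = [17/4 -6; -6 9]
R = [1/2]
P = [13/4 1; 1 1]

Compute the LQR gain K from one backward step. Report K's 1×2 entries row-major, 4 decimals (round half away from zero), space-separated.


-0.9550 0.4414

BᵀP = [-7.2500 -5.0000]
S = R + BᵀPB = [1/2] + [27.2500] = [27.7500]
BᵀPA = [-26.5000 12.2500]
K = S⁻¹·BᵀPA = [-0.9550 0.4414]
A−BK = [3.0450 -0.5586; -4.3198 0.7658]
AᵀP(A−BK) = [22.9437 -4.3018; -4.3018 0.8423]
P' = Q + AᵀP(A−BK) = [27.1937 -10.3018; -10.3018 9.8423]
tr(P') = 37.0360


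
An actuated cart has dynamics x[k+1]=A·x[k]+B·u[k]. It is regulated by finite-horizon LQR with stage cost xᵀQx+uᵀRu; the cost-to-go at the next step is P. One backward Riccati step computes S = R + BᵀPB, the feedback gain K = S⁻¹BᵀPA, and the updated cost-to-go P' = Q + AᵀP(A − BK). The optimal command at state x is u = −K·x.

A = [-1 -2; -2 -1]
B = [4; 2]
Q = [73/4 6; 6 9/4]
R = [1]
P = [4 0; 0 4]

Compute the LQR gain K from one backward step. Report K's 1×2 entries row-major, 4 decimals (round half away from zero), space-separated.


-0.3951 -0.4938

BᵀP = [16.0000 8.0000]
S = R + BᵀPB = [1] + [80.0000] = [81.0000]
BᵀPA = [-32.0000 -40.0000]
K = S⁻¹·BᵀPA = [-0.3951 -0.4938]
A−BK = [0.5802 -0.0247; -1.2099 -0.0123]
AᵀP(A−BK) = [7.3580 0.1975; 0.1975 0.2469]
P' = Q + AᵀP(A−BK) = [25.6080 6.1975; 6.1975 2.4969]
tr(P') = 28.1049


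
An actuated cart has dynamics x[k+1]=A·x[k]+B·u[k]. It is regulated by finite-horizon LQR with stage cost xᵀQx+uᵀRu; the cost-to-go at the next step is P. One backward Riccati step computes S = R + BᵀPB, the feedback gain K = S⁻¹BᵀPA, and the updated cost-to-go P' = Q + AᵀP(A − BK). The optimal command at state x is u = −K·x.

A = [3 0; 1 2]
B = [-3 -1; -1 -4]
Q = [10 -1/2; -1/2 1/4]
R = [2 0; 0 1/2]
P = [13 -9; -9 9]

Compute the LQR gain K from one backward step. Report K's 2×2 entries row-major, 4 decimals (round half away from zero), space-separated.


BᵀP = [-30.0000 18.0000; 23.0000 -27.0000]
S = R + BᵀPB = [2 0; 0 1/2] + [72.0000 -42.0000; -42.0000 85.0000] = [74.0000 -42.0000; -42.0000 85.5000]
BᵀPA = [-72.0000 36.0000; 42.0000 -54.0000]
K = S⁻¹·BᵀPA = [-0.9625 0.1775; 0.0184 -0.5444]
A−BK = [0.1308 -0.0118; 0.1111 0.0000]
AᵀP(A−BK) = [1.9250 -0.3550; -0.3550 0.2130]
P' = Q + AᵀP(A−BK) = [11.9250 -0.8550; -0.8550 0.4630]
tr(P') = 12.3881

-0.9625 0.1775 0.0184 -0.5444


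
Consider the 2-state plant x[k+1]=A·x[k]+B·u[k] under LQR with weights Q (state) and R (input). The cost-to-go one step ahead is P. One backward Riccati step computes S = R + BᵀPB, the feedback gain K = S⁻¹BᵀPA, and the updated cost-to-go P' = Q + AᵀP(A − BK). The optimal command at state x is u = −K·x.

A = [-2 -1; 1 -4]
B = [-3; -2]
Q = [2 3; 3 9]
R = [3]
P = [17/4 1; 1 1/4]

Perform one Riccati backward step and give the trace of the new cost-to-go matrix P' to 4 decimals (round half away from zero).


BᵀP = [-14.7500 -3.5000]
S = R + BᵀPB = [3] + [51.2500] = [54.2500]
BᵀPA = [26.0000 28.7500]
K = S⁻¹·BᵀPA = [0.4793 0.5300]
A−BK = [-0.5622 0.5899; 1.9585 -2.9401]
AᵀP(A−BK) = [0.7892 0.7212; 0.7212 1.0138]
P' = Q + AᵀP(A−BK) = [2.7892 3.7212; 3.7212 10.0138]
tr(P') = 12.8030

12.8030


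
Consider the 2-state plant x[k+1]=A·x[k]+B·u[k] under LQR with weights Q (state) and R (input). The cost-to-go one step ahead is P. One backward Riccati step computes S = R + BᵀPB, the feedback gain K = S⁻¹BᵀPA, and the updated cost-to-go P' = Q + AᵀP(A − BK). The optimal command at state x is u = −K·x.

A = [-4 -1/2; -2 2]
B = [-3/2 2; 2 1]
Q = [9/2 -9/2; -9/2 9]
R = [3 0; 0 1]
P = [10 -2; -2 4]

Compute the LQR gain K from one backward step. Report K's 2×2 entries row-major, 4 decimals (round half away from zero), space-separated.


0.0432 0.7377 -1.9144 0.2951

BᵀP = [-19.0000 11.0000; 18.0000 0.0000]
S = R + BᵀPB = [3 0; 0 1] + [50.5000 -27.0000; -27.0000 36.0000] = [53.5000 -27.0000; -27.0000 37.0000]
BᵀPA = [54.0000 31.5000; -72.0000 -9.0000]
K = S⁻¹·BᵀPA = [0.0432 0.7377; -1.9144 0.2951]
A−BK = [-0.1064 0.0164; -0.1719 0.2295]
AᵀP(A−BK) = [3.8289 -0.5902; -0.5902 1.9180]
P' = Q + AᵀP(A−BK) = [8.3289 -5.0902; -5.0902 10.9180]
tr(P') = 19.2469


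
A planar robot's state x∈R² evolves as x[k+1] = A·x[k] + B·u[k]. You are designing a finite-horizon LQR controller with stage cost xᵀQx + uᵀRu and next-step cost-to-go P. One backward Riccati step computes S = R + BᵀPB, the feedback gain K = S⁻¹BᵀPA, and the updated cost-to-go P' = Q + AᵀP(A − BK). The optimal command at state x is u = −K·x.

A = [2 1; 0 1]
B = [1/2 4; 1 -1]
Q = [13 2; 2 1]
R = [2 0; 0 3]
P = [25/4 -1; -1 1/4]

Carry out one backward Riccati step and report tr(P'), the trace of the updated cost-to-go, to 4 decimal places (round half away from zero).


BᵀP = [2.1250 -0.2500; 26.0000 -4.2500]
S = R + BᵀPB = [2 0; 0 3] + [0.8125 8.7500; 8.7500 108.2500] = [2.8125 8.7500; 8.7500 111.2500]
BᵀPA = [4.2500 1.8750; 52.0000 21.7500]
K = S⁻¹·BᵀPA = [0.0754 0.0774; 0.4615 0.1894]
A−BK = [0.1164 0.2036; 0.3861 1.1121]
AᵀP(A−BK) = [0.6823 0.3213; 0.3213 0.2350]
P' = Q + AᵀP(A−BK) = [13.6823 2.3213; 2.3213 1.2350]
tr(P') = 14.9174

14.9174


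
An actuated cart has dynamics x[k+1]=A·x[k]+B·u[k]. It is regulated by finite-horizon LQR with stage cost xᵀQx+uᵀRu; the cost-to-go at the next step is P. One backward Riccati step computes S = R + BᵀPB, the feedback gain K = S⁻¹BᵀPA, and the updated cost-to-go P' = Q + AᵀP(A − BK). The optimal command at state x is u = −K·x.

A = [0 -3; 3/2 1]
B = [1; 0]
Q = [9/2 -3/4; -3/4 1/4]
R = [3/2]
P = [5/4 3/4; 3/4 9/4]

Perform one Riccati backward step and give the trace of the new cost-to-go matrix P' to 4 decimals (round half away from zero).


15.0795

BᵀP = [1.2500 0.7500]
S = R + BᵀPB = [3/2] + [1.2500] = [2.7500]
BᵀPA = [1.1250 -3.0000]
K = S⁻¹·BᵀPA = [0.4091 -1.0909]
A−BK = [-0.4091 -1.9091; 1.5000 1.0000]
AᵀP(A−BK) = [4.6023 1.2273; 1.2273 5.7273]
P' = Q + AᵀP(A−BK) = [9.1023 0.4773; 0.4773 5.9773]
tr(P') = 15.0795


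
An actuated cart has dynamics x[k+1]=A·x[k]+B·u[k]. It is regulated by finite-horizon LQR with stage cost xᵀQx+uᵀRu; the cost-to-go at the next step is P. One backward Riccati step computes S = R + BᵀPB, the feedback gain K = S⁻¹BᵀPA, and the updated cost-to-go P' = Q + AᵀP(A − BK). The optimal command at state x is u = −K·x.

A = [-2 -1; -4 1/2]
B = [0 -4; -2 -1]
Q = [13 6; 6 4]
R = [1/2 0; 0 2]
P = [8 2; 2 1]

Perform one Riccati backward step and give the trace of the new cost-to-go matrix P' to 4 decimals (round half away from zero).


18.9444

BᵀP = [-4.0000 -2.0000; -34.0000 -9.0000]
S = R + BᵀPB = [1/2 0; 0 2] + [4.0000 18.0000; 18.0000 145.0000] = [4.5000 18.0000; 18.0000 147.0000]
BᵀPA = [16.0000 3.0000; 104.0000 29.5000]
K = S⁻¹·BᵀPA = [1.4222 -0.2667; 0.5333 0.2333]
A−BK = [0.1333 -0.0667; -0.6222 0.2000]
AᵀP(A−BK) = [1.7778 0.0000; 0.0000 0.1667]
P' = Q + AᵀP(A−BK) = [14.7778 6.0000; 6.0000 4.1667]
tr(P') = 18.9444


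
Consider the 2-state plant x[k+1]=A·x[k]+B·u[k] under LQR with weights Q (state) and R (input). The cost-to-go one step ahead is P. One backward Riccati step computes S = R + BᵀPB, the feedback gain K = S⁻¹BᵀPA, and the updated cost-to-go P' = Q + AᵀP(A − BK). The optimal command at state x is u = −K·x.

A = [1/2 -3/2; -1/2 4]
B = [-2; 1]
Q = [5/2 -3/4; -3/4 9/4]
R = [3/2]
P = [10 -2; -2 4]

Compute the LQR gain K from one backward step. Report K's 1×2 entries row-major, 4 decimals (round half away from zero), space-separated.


BᵀP = [-22.0000 8.0000]
S = R + BᵀPB = [3/2] + [52.0000] = [53.5000]
BᵀPA = [-15.0000 65.0000]
K = S⁻¹·BᵀPA = [-0.2804 1.2150]
A−BK = [-0.0607 0.9299; -0.2196 2.7850]
AᵀP(A−BK) = [0.2944 -2.7757; -2.7757 31.5280]
P' = Q + AᵀP(A−BK) = [2.7944 -3.5257; -3.5257 33.7780]
tr(P') = 36.5724

-0.2804 1.2150


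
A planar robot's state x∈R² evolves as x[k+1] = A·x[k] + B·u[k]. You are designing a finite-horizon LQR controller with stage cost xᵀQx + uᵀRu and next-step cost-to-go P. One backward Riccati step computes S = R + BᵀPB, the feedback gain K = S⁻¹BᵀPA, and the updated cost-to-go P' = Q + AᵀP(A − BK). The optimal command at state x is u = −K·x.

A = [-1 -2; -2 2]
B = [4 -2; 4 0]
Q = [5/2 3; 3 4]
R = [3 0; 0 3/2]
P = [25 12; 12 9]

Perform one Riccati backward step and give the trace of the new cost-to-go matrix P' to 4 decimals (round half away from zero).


12.5307

BᵀP = [148.0000 84.0000; -50.0000 -24.0000]
S = R + BᵀPB = [3 0; 0 3/2] + [928.0000 -296.0000; -296.0000 100.0000] = [931.0000 -296.0000; -296.0000 101.5000]
BᵀPA = [-316.0000 -128.0000; 98.0000 52.0000]
K = S⁻¹·BᵀPA = [-0.4456 0.3488; -0.3340 1.5295]
A−BK = [0.1145 -0.3362; -0.2176 0.6048]
AᵀP(A−BK) = [0.9189 -1.6704; -1.6704 5.1118]
P' = Q + AᵀP(A−BK) = [3.4189 1.3296; 1.3296 9.1118]
tr(P') = 12.5307


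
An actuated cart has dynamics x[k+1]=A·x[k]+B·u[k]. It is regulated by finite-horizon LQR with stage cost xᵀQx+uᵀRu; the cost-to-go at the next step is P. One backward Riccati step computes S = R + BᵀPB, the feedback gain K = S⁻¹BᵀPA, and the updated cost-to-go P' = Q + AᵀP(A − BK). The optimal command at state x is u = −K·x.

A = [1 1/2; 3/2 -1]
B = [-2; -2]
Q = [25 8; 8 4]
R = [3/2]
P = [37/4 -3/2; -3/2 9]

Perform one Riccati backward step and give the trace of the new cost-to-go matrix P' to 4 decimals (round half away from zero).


42.8675

BᵀP = [-15.5000 -15.0000]
S = R + BᵀPB = [3/2] + [61.0000] = [62.5000]
BᵀPA = [-38.0000 7.2500]
K = S⁻¹·BᵀPA = [-0.6080 0.1160]
A−BK = [-0.2160 0.7320; 0.2840 -0.7680]
AᵀP(A−BK) = [1.8960 -4.0920; -4.0920 11.9715]
P' = Q + AᵀP(A−BK) = [26.8960 3.9080; 3.9080 15.9715]
tr(P') = 42.8675


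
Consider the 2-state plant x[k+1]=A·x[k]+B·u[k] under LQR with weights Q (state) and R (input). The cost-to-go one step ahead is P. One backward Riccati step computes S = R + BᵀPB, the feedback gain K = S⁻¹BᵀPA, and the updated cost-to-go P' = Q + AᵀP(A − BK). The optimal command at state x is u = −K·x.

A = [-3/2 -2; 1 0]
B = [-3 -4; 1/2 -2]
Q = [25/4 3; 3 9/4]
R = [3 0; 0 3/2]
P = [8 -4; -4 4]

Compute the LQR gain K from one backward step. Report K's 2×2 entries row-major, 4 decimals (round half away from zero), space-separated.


BᵀP = [-26.0000 14.0000; -24.0000 8.0000]
S = R + BᵀPB = [3 0; 0 3/2] + [85.0000 76.0000; 76.0000 80.0000] = [88.0000 76.0000; 76.0000 81.5000]
BᵀPA = [53.0000 52.0000; 44.0000 48.0000]
K = S⁻¹·BᵀPA = [0.6988 0.4226; -0.1117 0.1948]
A−BK = [0.1494 0.0473; 0.4271 0.1784]
AᵀP(A−BK) = [1.8814 1.0272; 1.0272 0.6705]
P' = Q + AᵀP(A−BK) = [8.1314 4.0272; 4.0272 2.9205]
tr(P') = 11.0519

0.6988 0.4226 -0.1117 0.1948


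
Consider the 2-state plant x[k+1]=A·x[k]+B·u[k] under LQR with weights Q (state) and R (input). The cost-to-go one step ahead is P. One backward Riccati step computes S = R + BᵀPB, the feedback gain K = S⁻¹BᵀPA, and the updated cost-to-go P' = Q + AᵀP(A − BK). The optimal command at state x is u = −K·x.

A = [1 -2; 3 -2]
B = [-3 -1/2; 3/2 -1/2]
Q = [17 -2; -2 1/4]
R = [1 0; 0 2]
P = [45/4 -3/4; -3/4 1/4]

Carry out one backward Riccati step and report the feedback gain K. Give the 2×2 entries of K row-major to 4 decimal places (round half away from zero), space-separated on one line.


BᵀP = [-34.8750 2.6250; -5.2500 0.2500]
S = R + BᵀPB = [1 0; 0 2] + [108.5625 16.1250; 16.1250 2.5000] = [109.5625 16.1250; 16.1250 4.5000]
BᵀPA = [-27.0000 64.5000; -4.5000 10.0000]
K = S⁻¹·BᵀPA = [-0.2100 0.5536; -0.2474 0.2384]
A−BK = [0.2462 -0.2199; 3.1913 -2.7112]
AᵀP(A−BK) = [2.2161 -1.9795; -1.9795 1.9076]
P' = Q + AᵀP(A−BK) = [19.2161 -3.9795; -3.9795 2.1576]
tr(P') = 21.3737

-0.2100 0.5536 -0.2474 0.2384


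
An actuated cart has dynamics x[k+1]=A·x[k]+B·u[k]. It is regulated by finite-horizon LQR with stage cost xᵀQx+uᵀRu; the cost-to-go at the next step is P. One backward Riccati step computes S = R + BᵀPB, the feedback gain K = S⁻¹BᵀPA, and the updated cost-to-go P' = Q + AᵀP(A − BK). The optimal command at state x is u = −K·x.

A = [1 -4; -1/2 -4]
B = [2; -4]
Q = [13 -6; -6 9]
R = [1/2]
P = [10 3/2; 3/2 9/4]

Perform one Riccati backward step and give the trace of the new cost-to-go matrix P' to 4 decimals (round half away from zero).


250.0530

BᵀP = [14.0000 -6.0000]
S = R + BᵀPB = [1/2] + [52.0000] = [52.5000]
BᵀPA = [17.0000 -32.0000]
K = S⁻¹·BᵀPA = [0.3238 -0.6095]
A−BK = [0.3524 -2.7810; 0.7952 -6.4381]
AᵀP(A−BK) = [3.5577 -28.1381; -28.1381 224.4952]
P' = Q + AᵀP(A−BK) = [16.5577 -34.1381; -34.1381 233.4952]
tr(P') = 250.0530


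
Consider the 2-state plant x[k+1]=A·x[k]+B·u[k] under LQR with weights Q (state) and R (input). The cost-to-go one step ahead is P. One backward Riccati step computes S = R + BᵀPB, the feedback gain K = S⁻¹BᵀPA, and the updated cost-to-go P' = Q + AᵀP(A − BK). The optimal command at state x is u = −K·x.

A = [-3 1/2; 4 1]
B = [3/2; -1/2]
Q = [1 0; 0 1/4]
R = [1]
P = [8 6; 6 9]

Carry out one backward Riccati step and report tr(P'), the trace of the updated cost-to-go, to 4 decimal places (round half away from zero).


BᵀP = [9.0000 4.5000]
S = R + BᵀPB = [1] + [11.2500] = [12.2500]
BᵀPA = [-9.0000 9.0000]
K = S⁻¹·BᵀPA = [-0.7347 0.7347]
A−BK = [-1.8980 -0.6020; 3.6327 1.3673]
AᵀP(A−BK) = [65.3878 24.6122; 24.6122 10.3878]
P' = Q + AᵀP(A−BK) = [66.3878 24.6122; 24.6122 10.6378]
tr(P') = 77.0255

77.0255


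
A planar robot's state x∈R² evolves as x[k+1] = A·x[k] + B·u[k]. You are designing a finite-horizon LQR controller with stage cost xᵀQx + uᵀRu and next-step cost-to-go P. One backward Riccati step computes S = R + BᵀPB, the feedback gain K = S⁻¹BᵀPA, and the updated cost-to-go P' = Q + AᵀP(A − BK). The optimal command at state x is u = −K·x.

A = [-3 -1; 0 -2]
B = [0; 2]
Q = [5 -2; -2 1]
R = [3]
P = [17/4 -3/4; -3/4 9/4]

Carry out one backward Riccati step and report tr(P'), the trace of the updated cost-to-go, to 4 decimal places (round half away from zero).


BᵀP = [-1.5000 4.5000]
S = R + BᵀPB = [3] + [9.0000] = [12.0000]
BᵀPA = [4.5000 -7.5000]
K = S⁻¹·BᵀPA = [0.3750 -0.6250]
A−BK = [-3.0000 -1.0000; -0.7500 -0.7500]
AᵀP(A−BK) = [36.5625 11.0625; 11.0625 5.5625]
P' = Q + AᵀP(A−BK) = [41.5625 9.0625; 9.0625 6.5625]
tr(P') = 48.1250

48.1250


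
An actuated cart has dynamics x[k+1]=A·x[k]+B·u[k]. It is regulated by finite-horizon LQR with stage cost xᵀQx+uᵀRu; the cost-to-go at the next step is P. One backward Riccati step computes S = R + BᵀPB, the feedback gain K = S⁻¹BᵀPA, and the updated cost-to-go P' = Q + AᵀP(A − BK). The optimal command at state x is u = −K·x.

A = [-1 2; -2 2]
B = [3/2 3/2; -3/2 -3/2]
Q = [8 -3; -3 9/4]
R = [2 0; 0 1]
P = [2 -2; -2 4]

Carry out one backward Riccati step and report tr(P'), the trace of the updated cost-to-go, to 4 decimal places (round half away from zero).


20.4802

BᵀP = [6.0000 -9.0000; 6.0000 -9.0000]
S = R + BᵀPB = [2 0; 0 1] + [22.5000 22.5000; 22.5000 22.5000] = [24.5000 22.5000; 22.5000 23.5000]
BᵀPA = [12.0000 -6.0000; 12.0000 -6.0000]
K = S⁻¹·BᵀPA = [0.1727 -0.0863; 0.3453 -0.1727]
A−BK = [-1.7770 2.3885; -1.2230 1.6115]
AᵀP(A−BK) = [3.7842 -4.8921; -4.8921 6.4460]
P' = Q + AᵀP(A−BK) = [11.7842 -7.8921; -7.8921 8.6960]
tr(P') = 20.4802


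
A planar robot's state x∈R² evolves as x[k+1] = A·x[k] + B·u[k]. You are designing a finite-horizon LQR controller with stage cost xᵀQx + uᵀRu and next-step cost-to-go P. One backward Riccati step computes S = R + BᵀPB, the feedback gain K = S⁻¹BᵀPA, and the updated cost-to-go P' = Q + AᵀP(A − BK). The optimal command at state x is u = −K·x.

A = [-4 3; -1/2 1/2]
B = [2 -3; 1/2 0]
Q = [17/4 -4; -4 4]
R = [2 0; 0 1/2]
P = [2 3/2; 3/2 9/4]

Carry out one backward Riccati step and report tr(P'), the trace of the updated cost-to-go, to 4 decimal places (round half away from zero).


BᵀP = [4.7500 4.1250; -6.0000 -4.5000]
S = R + BᵀPB = [2 0; 0 1/2] + [11.5625 -14.2500; -14.2500 18.0000] = [13.5625 -14.2500; -14.2500 18.5000]
BᵀPA = [-21.0625 16.3125; 26.2500 -20.2500]
K = S⁻¹·BᵀPA = [-0.3259 0.2763; 1.1679 -0.8818]
A−BK = [0.1555 -0.1979; -0.3370 0.3619]
AᵀP(A−BK) = [1.0411 -0.8465; -0.8465 0.6995]
P' = Q + AᵀP(A−BK) = [5.2911 -4.8465; -4.8465 4.6995]
tr(P') = 9.9907

9.9907


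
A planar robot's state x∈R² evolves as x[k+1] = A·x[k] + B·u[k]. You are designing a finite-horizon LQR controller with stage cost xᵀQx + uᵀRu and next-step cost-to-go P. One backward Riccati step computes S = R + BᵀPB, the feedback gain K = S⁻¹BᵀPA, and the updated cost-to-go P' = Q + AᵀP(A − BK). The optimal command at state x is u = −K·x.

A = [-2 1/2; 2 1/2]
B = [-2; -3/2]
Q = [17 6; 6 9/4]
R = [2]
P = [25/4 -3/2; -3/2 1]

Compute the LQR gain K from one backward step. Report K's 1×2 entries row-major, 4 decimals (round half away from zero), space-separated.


BᵀP = [-10.2500 1.5000]
S = R + BᵀPB = [2] + [18.2500] = [20.2500]
BᵀPA = [23.5000 -4.3750]
K = S⁻¹·BᵀPA = [1.1605 -0.2160]
A−BK = [0.3210 0.0679; 3.7407 0.1759]
AᵀP(A−BK) = [13.7284 -0.1728; -0.1728 0.1173]
P' = Q + AᵀP(A−BK) = [30.7284 5.8272; 5.8272 2.3673]
tr(P') = 33.0957

1.1605 -0.2160


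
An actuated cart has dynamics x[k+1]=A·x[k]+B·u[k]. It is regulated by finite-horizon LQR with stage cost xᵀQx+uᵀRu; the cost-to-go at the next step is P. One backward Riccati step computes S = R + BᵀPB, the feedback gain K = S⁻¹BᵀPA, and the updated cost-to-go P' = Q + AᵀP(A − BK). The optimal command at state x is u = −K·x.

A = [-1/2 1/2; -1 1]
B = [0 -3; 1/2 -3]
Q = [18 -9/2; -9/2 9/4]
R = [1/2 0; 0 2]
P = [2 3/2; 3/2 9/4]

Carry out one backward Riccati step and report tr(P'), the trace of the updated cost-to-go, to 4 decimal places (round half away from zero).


20.6048

BᵀP = [0.7500 1.1250; -10.5000 -11.2500]
S = R + BᵀPB = [1/2 0; 0 2] + [0.5625 -5.6250; -5.6250 65.2500] = [1.0625 -5.6250; -5.6250 67.2500]
BᵀPA = [-1.5000 1.5000; 16.5000 -16.5000]
K = S⁻¹·BᵀPA = [-0.2025 0.2025; 0.2284 -0.2284]
A−BK = [0.1852 -0.1852; -0.2135 0.2135]
AᵀP(A−BK) = [0.1774 -0.1774; -0.1774 0.1774]
P' = Q + AᵀP(A−BK) = [18.1774 -4.6774; -4.6774 2.4274]
tr(P') = 20.6048


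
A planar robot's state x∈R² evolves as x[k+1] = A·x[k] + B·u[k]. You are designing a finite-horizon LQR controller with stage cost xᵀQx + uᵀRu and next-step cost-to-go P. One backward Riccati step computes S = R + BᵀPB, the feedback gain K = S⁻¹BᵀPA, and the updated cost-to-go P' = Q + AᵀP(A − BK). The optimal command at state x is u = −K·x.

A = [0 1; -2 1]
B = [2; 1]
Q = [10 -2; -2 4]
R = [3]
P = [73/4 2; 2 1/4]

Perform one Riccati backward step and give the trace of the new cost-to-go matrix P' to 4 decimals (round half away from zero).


BᵀP = [38.5000 4.2500]
S = R + BᵀPB = [3] + [81.2500] = [84.2500]
BᵀPA = [-8.5000 42.7500]
K = S⁻¹·BᵀPA = [-0.1009 0.5074]
A−BK = [0.2018 -0.0148; -1.8991 0.4926]
AᵀP(A−BK) = [0.1424 -0.1869; -0.1869 0.8079]
P' = Q + AᵀP(A−BK) = [10.1424 -2.1869; -2.1869 4.8079]
tr(P') = 14.9503

14.9503


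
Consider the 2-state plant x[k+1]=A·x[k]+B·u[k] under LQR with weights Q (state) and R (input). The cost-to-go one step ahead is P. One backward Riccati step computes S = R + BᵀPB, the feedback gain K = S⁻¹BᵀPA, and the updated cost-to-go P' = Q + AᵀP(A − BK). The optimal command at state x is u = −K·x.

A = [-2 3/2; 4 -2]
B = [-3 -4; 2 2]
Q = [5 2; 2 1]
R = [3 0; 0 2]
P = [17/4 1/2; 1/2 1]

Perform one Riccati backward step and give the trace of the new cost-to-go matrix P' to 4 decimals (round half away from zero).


15.8617

BᵀP = [-11.7500 0.5000; -16.0000 0.0000]
S = R + BᵀPB = [3 0; 0 2] + [36.2500 48.0000; 48.0000 64.0000] = [39.2500 48.0000; 48.0000 66.0000]
BᵀPA = [25.5000 -18.6250; 32.0000 -24.0000]
K = S⁻¹·BᵀPA = [0.5131 -0.2696; 0.1117 -0.1675]
A−BK = [-0.0140 0.0209; 2.7504 -1.1257]
AᵀP(A−BK) = [8.3421 -3.5131; -3.5131 1.5196]
P' = Q + AᵀP(A−BK) = [13.3421 -1.5131; -1.5131 2.5196]
tr(P') = 15.8617


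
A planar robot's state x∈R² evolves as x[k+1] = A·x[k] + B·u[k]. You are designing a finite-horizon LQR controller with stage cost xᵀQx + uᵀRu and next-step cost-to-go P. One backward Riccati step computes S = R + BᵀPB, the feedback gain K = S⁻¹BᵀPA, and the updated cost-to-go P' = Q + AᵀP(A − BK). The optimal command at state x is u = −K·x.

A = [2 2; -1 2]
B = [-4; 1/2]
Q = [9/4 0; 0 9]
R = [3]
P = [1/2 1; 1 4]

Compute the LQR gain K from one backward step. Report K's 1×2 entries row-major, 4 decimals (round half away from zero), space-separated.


BᵀP = [-1.5000 -2.0000]
S = R + BᵀPB = [3] + [5.0000] = [8.0000]
BᵀPA = [-1.0000 -7.0000]
K = S⁻¹·BᵀPA = [-0.1250 -0.8750]
A−BK = [1.5000 -1.5000; -0.9375 2.4375]
AᵀP(A−BK) = [1.8750 -4.8750; -4.8750 19.8750]
P' = Q + AᵀP(A−BK) = [4.1250 -4.8750; -4.8750 28.8750]
tr(P') = 33.0000

-0.1250 -0.8750


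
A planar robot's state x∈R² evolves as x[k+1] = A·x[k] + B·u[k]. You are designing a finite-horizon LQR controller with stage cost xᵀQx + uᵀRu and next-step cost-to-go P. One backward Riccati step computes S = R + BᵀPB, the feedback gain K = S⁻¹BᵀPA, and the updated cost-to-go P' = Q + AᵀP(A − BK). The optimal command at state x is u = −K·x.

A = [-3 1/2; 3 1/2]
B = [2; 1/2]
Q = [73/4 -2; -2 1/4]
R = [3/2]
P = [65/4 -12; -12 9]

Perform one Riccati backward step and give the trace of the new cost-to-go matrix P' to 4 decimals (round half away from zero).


36.2245

BᵀP = [26.5000 -19.5000]
S = R + BᵀPB = [3/2] + [43.2500] = [44.7500]
BᵀPA = [-138.0000 3.5000]
K = S⁻¹·BᵀPA = [-3.0838 0.0782]
A−BK = [3.1676 0.3436; 4.5419 0.4609]
AᵀP(A−BK) = [17.6858 -0.0817; -0.0817 0.0388]
P' = Q + AᵀP(A−BK) = [35.9358 -2.0817; -2.0817 0.2888]
tr(P') = 36.2245


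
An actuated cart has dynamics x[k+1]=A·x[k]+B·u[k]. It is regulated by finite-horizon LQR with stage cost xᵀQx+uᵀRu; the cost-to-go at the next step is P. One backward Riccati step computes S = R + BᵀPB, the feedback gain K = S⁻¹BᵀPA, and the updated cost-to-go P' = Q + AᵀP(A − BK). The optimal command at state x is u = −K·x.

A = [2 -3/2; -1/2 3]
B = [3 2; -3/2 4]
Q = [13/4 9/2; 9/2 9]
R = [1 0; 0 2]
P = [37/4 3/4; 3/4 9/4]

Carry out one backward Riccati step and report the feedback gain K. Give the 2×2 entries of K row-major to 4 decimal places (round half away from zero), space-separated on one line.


0.5912 -0.7764 0.1027 0.4264

BᵀP = [26.6250 -1.1250; 21.5000 10.5000]
S = R + BᵀPB = [1 0; 0 2] + [81.5625 48.7500; 48.7500 85.0000] = [82.5625 48.7500; 48.7500 87.0000]
BᵀPA = [53.8125 -43.3125; 37.7500 -0.7500]
K = S⁻¹·BᵀPA = [0.5912 -0.7764; 0.1027 0.4264]
A−BK = [0.0212 -0.0237; -0.0238 0.1297]
AᵀP(A−BK) = [0.3752 -0.3805; -0.3805 1.0049]
P' = Q + AᵀP(A−BK) = [3.6252 4.1195; 4.1195 10.0049]
tr(P') = 13.6301


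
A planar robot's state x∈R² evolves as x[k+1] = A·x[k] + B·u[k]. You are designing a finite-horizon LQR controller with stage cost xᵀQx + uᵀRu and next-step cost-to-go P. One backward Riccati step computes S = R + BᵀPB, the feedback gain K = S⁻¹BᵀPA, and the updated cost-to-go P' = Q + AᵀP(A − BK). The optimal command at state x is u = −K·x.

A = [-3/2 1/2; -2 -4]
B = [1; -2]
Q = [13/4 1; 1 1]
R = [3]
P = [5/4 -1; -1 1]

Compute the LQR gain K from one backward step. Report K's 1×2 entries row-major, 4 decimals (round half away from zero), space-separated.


BᵀP = [3.2500 -3.0000]
S = R + BᵀPB = [3] + [9.2500] = [12.2500]
BᵀPA = [1.1250 13.6250]
K = S⁻¹·BᵀPA = [0.0918 1.1122]
A−BK = [-1.5918 -0.6122; -1.8163 -1.7755]
AᵀP(A−BK) = [0.7092 0.8112; 0.8112 5.1582]
P' = Q + AᵀP(A−BK) = [3.9592 1.8112; 1.8112 6.1582]
tr(P') = 10.1173

0.0918 1.1122


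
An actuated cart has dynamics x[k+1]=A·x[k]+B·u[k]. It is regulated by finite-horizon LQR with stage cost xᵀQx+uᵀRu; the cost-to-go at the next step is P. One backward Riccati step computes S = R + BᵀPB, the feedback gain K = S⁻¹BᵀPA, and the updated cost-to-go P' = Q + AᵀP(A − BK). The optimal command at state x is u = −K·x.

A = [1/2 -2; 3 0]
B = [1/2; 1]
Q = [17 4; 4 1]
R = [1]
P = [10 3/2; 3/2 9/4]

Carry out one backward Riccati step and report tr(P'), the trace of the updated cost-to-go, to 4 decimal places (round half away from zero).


BᵀP = [6.5000 3.0000]
S = R + BᵀPB = [1] + [6.2500] = [7.2500]
BᵀPA = [12.2500 -13.0000]
K = S⁻¹·BᵀPA = [1.6897 -1.7931]
A−BK = [-0.3448 -1.1034; 1.3103 1.7931]
AᵀP(A−BK) = [6.5517 2.9655; 2.9655 16.6897]
P' = Q + AᵀP(A−BK) = [23.5517 6.9655; 6.9655 17.6897]
tr(P') = 41.2414

41.2414


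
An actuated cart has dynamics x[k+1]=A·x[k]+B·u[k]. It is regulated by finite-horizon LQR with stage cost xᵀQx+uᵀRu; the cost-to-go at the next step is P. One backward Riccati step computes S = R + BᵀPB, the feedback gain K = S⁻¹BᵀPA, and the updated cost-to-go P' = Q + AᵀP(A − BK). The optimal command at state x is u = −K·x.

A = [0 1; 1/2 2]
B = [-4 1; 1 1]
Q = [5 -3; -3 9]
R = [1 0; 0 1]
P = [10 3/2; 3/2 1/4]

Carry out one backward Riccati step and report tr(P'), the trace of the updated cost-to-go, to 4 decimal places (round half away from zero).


14.2289

BᵀP = [-38.5000 -5.7500; 11.5000 1.7500]
S = R + BᵀPB = [1 0; 0 1] + [148.2500 -44.2500; -44.2500 13.2500] = [149.2500 -44.2500; -44.2500 14.2500]
BᵀPA = [-2.8750 -50.0000; 0.8750 15.0000]
K = S⁻¹·BᵀPA = [-0.0133 -0.2889; 0.0200 0.1556]
A−BK = [-0.0733 -0.3111; 0.4933 2.1333]
AᵀP(A−BK) = [0.0067 0.0333; 0.0333 0.2222]
P' = Q + AᵀP(A−BK) = [5.0067 -2.9667; -2.9667 9.2222]
tr(P') = 14.2289


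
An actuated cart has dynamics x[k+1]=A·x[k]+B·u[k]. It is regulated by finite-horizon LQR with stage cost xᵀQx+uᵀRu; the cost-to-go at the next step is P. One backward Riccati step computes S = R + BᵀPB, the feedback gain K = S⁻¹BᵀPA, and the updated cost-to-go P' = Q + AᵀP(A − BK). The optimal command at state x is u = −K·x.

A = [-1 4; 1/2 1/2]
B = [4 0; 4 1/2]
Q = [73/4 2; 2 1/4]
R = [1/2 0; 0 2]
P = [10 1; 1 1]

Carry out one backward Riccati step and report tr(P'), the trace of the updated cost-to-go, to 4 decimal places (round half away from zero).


BᵀP = [44.0000 8.0000; 0.5000 0.5000]
S = R + BᵀPB = [1/2 0; 0 2] + [208.0000 4.0000; 4.0000 0.2500] = [208.5000 4.0000; 4.0000 2.2500]
BᵀPA = [-40.0000 180.0000; -0.2500 2.2500]
K = S⁻¹·BᵀPA = [-0.1964 0.8739; 0.2381 -0.5537]
A−BK = [-0.2143 0.5043; 1.1666 -2.7189]
AᵀP(A−BK) = [1.4530 -3.4312; -3.4312 8.1881]
P' = Q + AᵀP(A−BK) = [19.7030 -1.4312; -1.4312 8.4381]
tr(P') = 28.1411

28.1411


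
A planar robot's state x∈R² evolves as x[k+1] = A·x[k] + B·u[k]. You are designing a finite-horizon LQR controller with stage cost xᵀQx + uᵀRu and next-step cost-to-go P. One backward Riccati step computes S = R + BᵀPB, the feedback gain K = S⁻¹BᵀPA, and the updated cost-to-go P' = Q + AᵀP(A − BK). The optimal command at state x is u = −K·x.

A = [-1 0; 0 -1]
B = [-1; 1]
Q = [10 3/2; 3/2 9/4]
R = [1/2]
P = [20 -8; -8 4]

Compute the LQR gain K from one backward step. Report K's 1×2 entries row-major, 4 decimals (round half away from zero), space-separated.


BᵀP = [-28.0000 12.0000]
S = R + BᵀPB = [1/2] + [40.0000] = [40.5000]
BᵀPA = [28.0000 -12.0000]
K = S⁻¹·BᵀPA = [0.6914 -0.2963]
A−BK = [-0.3086 -0.2963; -0.6914 -0.7037]
AᵀP(A−BK) = [0.6420 0.2963; 0.2963 0.4444]
P' = Q + AᵀP(A−BK) = [10.6420 1.7963; 1.7963 2.6944]
tr(P') = 13.3364

0.6914 -0.2963


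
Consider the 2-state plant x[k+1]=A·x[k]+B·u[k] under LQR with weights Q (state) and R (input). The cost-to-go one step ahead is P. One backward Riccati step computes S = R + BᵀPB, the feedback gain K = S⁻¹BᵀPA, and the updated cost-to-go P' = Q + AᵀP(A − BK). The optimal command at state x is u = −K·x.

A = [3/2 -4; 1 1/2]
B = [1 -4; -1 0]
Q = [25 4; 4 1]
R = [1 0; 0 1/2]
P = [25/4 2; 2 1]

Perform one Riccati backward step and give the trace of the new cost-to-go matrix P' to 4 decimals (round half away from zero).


26.8867

BᵀP = [4.2500 1.0000; -25.0000 -8.0000]
S = R + BᵀPB = [1 0; 0 1/2] + [3.2500 -17.0000; -17.0000 100.0000] = [4.2500 -17.0000; -17.0000 100.5000]
BᵀPA = [7.3750 -16.5000; -45.5000 96.0000]
K = S⁻¹·BᵀPA = [-0.2339 -0.1900; -0.4923 0.9231]
A−BK = [-0.2353 -0.1176; 0.7661 0.3100]
AᵀP(A−BK) = [0.3878 -0.0984; -0.0984 0.4989]
P' = Q + AᵀP(A−BK) = [25.3878 3.9016; 3.9016 1.4989]
tr(P') = 26.8867


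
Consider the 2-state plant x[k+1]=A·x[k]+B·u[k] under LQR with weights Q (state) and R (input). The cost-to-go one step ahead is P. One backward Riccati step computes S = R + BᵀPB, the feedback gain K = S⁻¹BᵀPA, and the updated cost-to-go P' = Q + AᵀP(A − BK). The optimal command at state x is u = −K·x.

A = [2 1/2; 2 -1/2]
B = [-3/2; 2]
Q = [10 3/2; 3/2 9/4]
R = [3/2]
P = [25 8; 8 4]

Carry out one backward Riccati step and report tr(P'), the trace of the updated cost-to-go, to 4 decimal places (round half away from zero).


BᵀP = [-21.5000 -4.0000]
S = R + BᵀPB = [3/2] + [24.2500] = [25.7500]
BᵀPA = [-51.0000 -8.7500]
K = S⁻¹·BᵀPA = [-1.9806 -0.3398]
A−BK = [-0.9709 -0.0097; 5.9612 0.1796]
AᵀP(A−BK) = [78.9903 3.6699; 3.6699 0.2767]
P' = Q + AᵀP(A−BK) = [88.9903 5.1699; 5.1699 2.5267]
tr(P') = 91.5170

91.5170


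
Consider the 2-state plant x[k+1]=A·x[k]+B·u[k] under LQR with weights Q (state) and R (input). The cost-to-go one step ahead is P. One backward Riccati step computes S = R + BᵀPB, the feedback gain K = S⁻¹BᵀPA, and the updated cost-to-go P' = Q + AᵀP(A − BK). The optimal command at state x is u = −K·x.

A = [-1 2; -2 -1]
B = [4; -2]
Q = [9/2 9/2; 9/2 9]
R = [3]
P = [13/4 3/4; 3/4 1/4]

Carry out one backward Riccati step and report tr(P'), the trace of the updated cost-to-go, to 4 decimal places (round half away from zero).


BᵀP = [11.5000 2.5000]
S = R + BᵀPB = [3] + [41.0000] = [44.0000]
BᵀPA = [-16.5000 20.5000]
K = S⁻¹·BᵀPA = [-0.3750 0.4659]
A−BK = [0.5000 0.1364; -2.7500 -0.0682]
AᵀP(A−BK) = [1.0625 -0.5625; -0.5625 0.6989]
P' = Q + AᵀP(A−BK) = [5.5625 3.9375; 3.9375 9.6989]
tr(P') = 15.2614

15.2614


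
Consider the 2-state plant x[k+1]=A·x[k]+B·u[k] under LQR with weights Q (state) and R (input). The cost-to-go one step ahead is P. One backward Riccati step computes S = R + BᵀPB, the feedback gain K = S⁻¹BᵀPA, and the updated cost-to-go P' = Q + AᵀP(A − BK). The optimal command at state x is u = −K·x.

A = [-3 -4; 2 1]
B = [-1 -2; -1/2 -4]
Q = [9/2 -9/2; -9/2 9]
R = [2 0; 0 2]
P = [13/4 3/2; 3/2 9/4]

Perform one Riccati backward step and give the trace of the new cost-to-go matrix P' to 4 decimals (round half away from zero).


BᵀP = [-4.0000 -2.6250; -12.5000 -12.0000]
S = R + BᵀPB = [2 0; 0 2] + [5.3125 18.5000; 18.5000 73.0000] = [7.3125 18.5000; 18.5000 75.0000]
BᵀPA = [6.7500 13.3750; 13.5000 38.0000]
K = S⁻¹·BᵀPA = [1.2440 1.4556; -0.1269 0.1476]
A−BK = [-2.0097 -2.2492; 2.1146 2.3183]
AᵀP(A−BK) = [13.5655 15.1819; 15.1819 17.1719]
P' = Q + AᵀP(A−BK) = [18.0655 10.6819; 10.6819 26.1719]
tr(P') = 44.2373

44.2373


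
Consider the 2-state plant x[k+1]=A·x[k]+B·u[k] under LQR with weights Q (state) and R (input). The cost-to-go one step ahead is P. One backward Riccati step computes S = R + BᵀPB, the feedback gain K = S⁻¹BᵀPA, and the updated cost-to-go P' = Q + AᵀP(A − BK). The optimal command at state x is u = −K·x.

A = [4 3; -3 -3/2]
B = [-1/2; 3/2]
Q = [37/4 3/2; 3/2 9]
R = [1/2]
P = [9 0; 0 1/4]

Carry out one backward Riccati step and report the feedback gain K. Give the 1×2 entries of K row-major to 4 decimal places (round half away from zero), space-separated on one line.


-5.7736 -4.2453

BᵀP = [-4.5000 0.3750]
S = R + BᵀPB = [1/2] + [2.8125] = [3.3125]
BᵀPA = [-19.1250 -14.0625]
K = S⁻¹·BᵀPA = [-5.7736 -4.2453]
A−BK = [1.1132 0.8774; 5.6604 4.8679]
AᵀP(A−BK) = [35.8302 27.9340; 27.9340 21.8632]
P' = Q + AᵀP(A−BK) = [45.0802 29.4340; 29.4340 30.8632]
tr(P') = 75.9434
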